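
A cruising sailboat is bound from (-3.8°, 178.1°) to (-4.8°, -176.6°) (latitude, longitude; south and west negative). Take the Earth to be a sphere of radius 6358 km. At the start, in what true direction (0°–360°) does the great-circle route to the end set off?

100.9°

θ = atan2( sin Δλ·cos φ₂ ,  cos φ₁ sin φ₂ − sin φ₁ cos φ₂ cos Δλ )
  = atan2(+0.0920, -0.0177) = 100.91°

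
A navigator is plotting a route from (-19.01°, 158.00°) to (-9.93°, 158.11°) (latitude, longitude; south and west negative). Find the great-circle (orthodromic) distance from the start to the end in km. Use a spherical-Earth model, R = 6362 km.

1008 km

Haversine: a = sin²(Δφ/2)+cos φ₁ cos φ₂ sin²(Δλ/2) = 0.00627;  σ = 2·atan2(√a,√(1−a))
σ = 9.081° → d = Rσ = 6362·0.15849 = 1008 km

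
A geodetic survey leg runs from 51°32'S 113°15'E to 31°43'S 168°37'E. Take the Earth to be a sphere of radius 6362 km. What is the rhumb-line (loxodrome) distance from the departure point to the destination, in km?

5041 km

Δψ = ln[tan(π/4+φ₂/2)/tan(π/4+φ₁/2)] = +0.4688;  Δφ = +0.3459 rad,  Δλ = +0.9663 rad
q = Δφ/Δψ = 0.7378
d = R·√(Δφ² + q²Δλ²) = 6362·0.79241 = 5041 km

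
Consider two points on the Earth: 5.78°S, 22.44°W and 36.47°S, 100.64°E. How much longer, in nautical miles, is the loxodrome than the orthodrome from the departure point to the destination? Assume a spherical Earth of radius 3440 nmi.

Great circle: cos σ = sin φ₁ sin φ₂ + cos φ₁ cos φ₂ cos Δλ,  σ = 1.9572 rad → d_gc = 6732.7 nmi
Rhumb line: Δψ = -0.5834, q = Δφ/Δψ = 0.9181, d_rh = R√(Δφ²+q²Δλ²) = 7030.5 nmi
Excess = 7030.5 − 6732.7 = 297.8 ≈ 298 nmi

298 nmi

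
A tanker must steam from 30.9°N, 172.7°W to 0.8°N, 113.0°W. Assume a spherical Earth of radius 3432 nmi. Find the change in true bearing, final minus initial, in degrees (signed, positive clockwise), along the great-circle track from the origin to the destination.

At departure: θ₁ = atan2(sin Δλ cos φ₂, cos φ₁ sin φ₂ − sin φ₁ cos φ₂ cos Δλ) = 105.97°
At arrival: θ₂ = atan2(sin Δλ cos φ₁, −cos φ₂ sin φ₁ + sin φ₂ cos φ₁ cos Δλ) = 124.41°
Δθ = θ₂ − θ₁ = +18.4°

+18.4°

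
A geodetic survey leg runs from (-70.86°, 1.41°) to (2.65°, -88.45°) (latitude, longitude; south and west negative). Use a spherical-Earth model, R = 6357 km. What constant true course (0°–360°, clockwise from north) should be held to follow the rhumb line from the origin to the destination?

Meridional parts: M(φ₁)=-1.7802, M(φ₂)=+0.0463 → ΔM = +1.8265;  Δλ = -1.5684 rad
tan C = Δλ / ΔM = -0.8587 → C = 319.35°

319.3°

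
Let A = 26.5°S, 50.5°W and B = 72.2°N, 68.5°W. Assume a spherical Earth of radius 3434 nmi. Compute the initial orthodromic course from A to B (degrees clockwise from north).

N = sin Δλ·cos φ₂ = -0.0945;  D = cos φ₁ sin φ₂ − sin φ₁ cos φ₂ cos Δλ = +0.9818
initial course = atan2(N, D) = 354.50°

354.5°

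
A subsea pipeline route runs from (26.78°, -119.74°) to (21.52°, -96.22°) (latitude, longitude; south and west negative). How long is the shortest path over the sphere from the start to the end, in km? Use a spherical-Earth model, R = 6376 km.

2455 km

cos σ = sin φ₁ sin φ₂ + cos φ₁ cos φ₂ cos Δλ
      = sin(26.78°)sin(21.52°) + cos(26.78°)cos(21.52°)cos(23.52°) = 0.9268
σ = 22.060° → d = Rσ = 6376·0.38502 = 2455 km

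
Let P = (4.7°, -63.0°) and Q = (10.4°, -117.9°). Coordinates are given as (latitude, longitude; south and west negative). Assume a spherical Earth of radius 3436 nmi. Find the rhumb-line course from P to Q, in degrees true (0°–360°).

Δψ = ln[tan(π/4+φ₂/2)/tan(π/4+φ₁/2)] = +0.1004
Δλ = -0.9582 rad (taken the short way round)
course = atan2(Δλ, Δψ) = 275.98°

276.0°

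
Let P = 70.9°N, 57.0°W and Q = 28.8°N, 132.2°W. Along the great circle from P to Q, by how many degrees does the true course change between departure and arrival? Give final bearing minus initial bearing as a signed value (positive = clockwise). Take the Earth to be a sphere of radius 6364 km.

-64.5°

At departure: θ₁ = atan2(sin Δλ cos φ₂, cos φ₁ sin φ₂ − sin φ₁ cos φ₂ cos Δλ) = 266.36°
At arrival: θ₂ = atan2(sin Δλ cos φ₁, −cos φ₂ sin φ₁ + sin φ₂ cos φ₁ cos Δλ) = 201.88°
Δθ = θ₂ − θ₁ = -64.5°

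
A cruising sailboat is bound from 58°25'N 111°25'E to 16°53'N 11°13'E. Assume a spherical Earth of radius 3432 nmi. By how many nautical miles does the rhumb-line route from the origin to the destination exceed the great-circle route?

Great circle: cos σ = sin φ₁ sin φ₂ + cos φ₁ cos φ₂ cos Δλ,  σ = 1.4115 rad → d_gc = 4844.1 nmi
Rhumb line: Δψ = -0.9639, q = Δφ/Δψ = 0.7520, d_rh = R√(Δφ²+q²Δλ²) = 5153.8 nmi
Excess = 5153.8 − 4844.1 = 309.7 ≈ 310 nmi

310 nmi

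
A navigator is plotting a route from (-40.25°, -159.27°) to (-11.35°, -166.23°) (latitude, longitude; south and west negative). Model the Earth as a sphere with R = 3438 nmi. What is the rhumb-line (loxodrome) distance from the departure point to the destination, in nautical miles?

1773 nmi

Rhumb course C = atan2(Δλ, Δψ) with Δψ = ln[tan(π/4+φ₂/2)/tan(π/4+φ₁/2)] = +0.5692, Δλ = -0.1215 → C = 347.95°
d = R·|Δφ| / |cos C| = 3438·0.50440 / 0.97798 = 1773 nmi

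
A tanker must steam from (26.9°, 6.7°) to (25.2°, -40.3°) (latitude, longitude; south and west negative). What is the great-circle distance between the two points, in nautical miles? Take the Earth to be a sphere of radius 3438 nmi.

2521 nmi

Haversine: a = sin²(Δφ/2)+cos φ₁ cos φ₂ sin²(Δλ/2) = 0.12852;  σ = 2·atan2(√a,√(1−a))
σ = 42.016° → d = Rσ = 3438·0.73332 = 2521 nmi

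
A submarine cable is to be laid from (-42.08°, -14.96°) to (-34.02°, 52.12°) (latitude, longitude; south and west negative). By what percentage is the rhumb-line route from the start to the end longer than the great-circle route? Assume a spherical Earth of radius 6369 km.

2.4%

Great circle: σ = 0.9090 rad → d_gc = Rσ = 5789.5 km
Rhumb: Δφ = +0.1407, Δλ = +1.1708, Δψ = +0.1790, q = Δφ/Δψ = 0.7860 → d_rh = R√(Δφ²+q²Δλ²) = 5929.2 km
Excess = (5929.2 − 5789.5) / 5789.5 = 139.7 / 5789.5 = 2.41% ≈ 2.4%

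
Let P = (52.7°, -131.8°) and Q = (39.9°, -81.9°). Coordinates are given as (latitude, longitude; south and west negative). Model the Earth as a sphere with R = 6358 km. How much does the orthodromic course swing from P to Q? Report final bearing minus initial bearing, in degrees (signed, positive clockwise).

+37.4°

Initial bearing θ₁ = atan2(sin Δλ cos φ₂, cos φ₁ sin φ₂ − sin φ₁ cos φ₂ cos Δλ) = 90.43°
Final bearing θ₂ = (initial bearing from the destination back to the start) + 180° = 127.83°
Δθ = θ₂ − θ₁ = +37.4°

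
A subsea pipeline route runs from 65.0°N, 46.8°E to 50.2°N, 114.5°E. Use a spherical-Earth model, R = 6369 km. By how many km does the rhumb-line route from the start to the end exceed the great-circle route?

Great circle: cos σ = sin φ₁ sin φ₂ + cos φ₁ cos φ₂ cos Δλ,  σ = 0.6452 rad → d_gc = 4109.6 km
Rhumb line: Δψ = -0.4903, q = Δφ/Δψ = 0.5268, d_rh = R√(Δφ²+q²Δλ²) = 4292.3 km
Excess = 4292.3 − 4109.6 = 182.7 ≈ 183 km

183 km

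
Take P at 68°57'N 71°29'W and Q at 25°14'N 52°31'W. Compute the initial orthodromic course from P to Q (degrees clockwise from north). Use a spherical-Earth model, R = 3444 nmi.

θ = atan2( sin Δλ·cos φ₂ ,  cos φ₁ sin φ₂ − sin φ₁ cos φ₂ cos Δλ )
  = atan2(+0.2940, -0.6453) = 155.50°

155.5°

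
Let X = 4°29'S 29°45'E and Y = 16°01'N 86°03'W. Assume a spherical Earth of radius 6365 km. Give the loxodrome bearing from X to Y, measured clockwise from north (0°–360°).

Δψ = ln[tan(π/4+φ₂/2)/tan(π/4+φ₁/2)] = +0.3616
Δλ = -2.0211 rad (taken the short way round)
course = atan2(Δλ, Δψ) = 280.14°

280.1°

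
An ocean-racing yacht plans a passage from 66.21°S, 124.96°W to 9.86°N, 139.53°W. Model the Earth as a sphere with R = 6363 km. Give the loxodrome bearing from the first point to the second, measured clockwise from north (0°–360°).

351.6°

Δψ = ln[tan(π/4+φ₂/2)/tan(π/4+φ₁/2)] = +1.7305
Δλ = -0.2543 rad (taken the short way round)
course = atan2(Δλ, Δψ) = 351.64°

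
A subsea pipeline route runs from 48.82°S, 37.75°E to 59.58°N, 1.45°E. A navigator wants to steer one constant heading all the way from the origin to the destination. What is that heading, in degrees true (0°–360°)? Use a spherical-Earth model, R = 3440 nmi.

Meridional parts: M(φ₁)=-0.9790, M(φ₂)=+1.3024 → ΔM = +2.2814;  Δλ = -0.6336 rad
tan C = Δλ / ΔM = -0.2777 → C = 344.48°

344.5°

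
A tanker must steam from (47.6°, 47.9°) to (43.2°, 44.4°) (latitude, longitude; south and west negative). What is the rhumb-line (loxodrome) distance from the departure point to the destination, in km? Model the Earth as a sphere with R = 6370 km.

560 km

Δψ = ln[tan(π/4+φ₂/2)/tan(π/4+φ₁/2)] = -0.1095;  Δφ = -0.0768 rad,  Δλ = -0.0611 rad
q = Δφ/Δψ = 0.7016
d = R·√(Δφ² + q²Δλ²) = 6370·0.08795 = 560 km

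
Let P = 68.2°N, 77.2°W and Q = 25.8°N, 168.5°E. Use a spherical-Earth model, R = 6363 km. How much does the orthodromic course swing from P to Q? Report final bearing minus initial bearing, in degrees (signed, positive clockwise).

Initial bearing θ₁ = atan2(sin Δλ cos φ₂, cos φ₁ sin φ₂ − sin φ₁ cos φ₂ cos Δλ) = 301.64°
Final bearing θ₂ = (initial bearing from the destination back to the start) + 180° = 200.56°
Δθ = θ₂ − θ₁ = -101.1°

-101.1°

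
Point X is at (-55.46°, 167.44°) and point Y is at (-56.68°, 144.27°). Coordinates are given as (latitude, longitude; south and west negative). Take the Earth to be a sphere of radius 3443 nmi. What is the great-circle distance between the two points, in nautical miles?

Haversine: a = sin²(Δφ/2)+cos φ₁ cos φ₂ sin²(Δλ/2) = 0.01267;  σ = 2·atan2(√a,√(1−a))
σ = 12.928° → d = Rσ = 3443·0.22564 = 777 nmi

777 nmi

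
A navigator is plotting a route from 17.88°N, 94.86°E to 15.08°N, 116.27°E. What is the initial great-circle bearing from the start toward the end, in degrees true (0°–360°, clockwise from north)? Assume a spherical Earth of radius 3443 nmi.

θ = atan2( sin Δλ·cos φ₂ ,  cos φ₁ sin φ₂ − sin φ₁ cos φ₂ cos Δλ )
  = atan2(+0.3525, -0.0284) = 94.61°

94.6°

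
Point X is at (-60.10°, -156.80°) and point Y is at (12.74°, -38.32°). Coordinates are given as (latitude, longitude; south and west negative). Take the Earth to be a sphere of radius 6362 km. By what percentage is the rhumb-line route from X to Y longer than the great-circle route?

Great circle: σ = 2.0076 rad → d_gc = Rσ = 12772.2 km
Rhumb: Δφ = +1.2713, Δλ = +2.0679, Δψ = +1.5447, q = Δφ/Δψ = 0.8230 → d_rh = R√(Δφ²+q²Δλ²) = 13514.8 km
Excess = (13514.8 − 12772.2) / 12772.2 = 742.6 / 12772.2 = 5.81% ≈ 5.8%

5.8%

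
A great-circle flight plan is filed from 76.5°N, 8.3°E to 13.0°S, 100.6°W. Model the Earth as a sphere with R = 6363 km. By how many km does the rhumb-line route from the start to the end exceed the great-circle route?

Great circle: cos σ = sin φ₁ sin φ₂ + cos φ₁ cos φ₂ cos Δλ,  σ = 1.8675 rad → d_gc = 11883.2 km
Rhumb line: Δψ = -2.3629, q = Δφ/Δψ = 0.6611, d_rh = R√(Δφ²+q²Δλ²) = 12755.9 km
Excess = 12755.9 − 11883.2 = 872.7 ≈ 873 km

873 km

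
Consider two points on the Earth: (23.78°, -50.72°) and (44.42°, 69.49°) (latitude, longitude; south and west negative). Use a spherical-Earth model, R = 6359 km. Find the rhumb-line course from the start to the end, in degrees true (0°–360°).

78.2°

Δψ = ln[tan(π/4+φ₂/2)/tan(π/4+φ₁/2)] = +0.4396
Δλ = +2.0981 rad (taken the short way round)
course = atan2(Δλ, Δψ) = 78.17°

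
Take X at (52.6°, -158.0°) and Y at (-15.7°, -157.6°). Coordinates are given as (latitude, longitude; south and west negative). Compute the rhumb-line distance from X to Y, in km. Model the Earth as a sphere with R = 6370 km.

7594 km

Rhumb course C = atan2(Δλ, Δψ) with Δψ = ln[tan(π/4+φ₂/2)/tan(π/4+φ₁/2)] = -1.3608, Δλ = +0.0070 → C = 179.71°
d = R·|Δφ| / |cos C| = 6370·1.19206 / 0.99999 = 7594 km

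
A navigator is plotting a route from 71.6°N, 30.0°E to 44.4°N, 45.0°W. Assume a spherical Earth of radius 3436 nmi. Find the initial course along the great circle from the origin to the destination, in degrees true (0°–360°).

N = sin Δλ·cos φ₂ = -0.6901;  D = cos φ₁ sin φ₂ − sin φ₁ cos φ₂ cos Δλ = +0.0454
initial course = atan2(N, D) = 273.76°

273.8°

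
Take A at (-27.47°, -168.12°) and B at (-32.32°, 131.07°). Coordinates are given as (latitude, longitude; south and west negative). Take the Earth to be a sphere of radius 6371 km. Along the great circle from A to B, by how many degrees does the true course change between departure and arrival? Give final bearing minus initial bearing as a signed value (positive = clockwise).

At departure: θ₁ = atan2(sin Δλ cos φ₂, cos φ₁ sin φ₂ − sin φ₁ cos φ₂ cos Δλ) = 248.93°
At arrival: θ₂ = atan2(sin Δλ cos φ₁, −cos φ₂ sin φ₁ + sin φ₂ cos φ₁ cos Δλ) = 281.56°
Δθ = θ₂ − θ₁ = +32.6°

+32.6°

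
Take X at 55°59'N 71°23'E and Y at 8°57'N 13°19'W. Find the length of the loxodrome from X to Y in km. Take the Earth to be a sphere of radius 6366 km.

Rhumb course C = atan2(Δλ, Δψ) with Δψ = ln[tan(π/4+φ₂/2)/tan(π/4+φ₁/2)] = -1.0277, Δλ = -1.4783 → C = 235.19°
d = R·|Δφ| / |cos C| = 6366·0.82089 / 0.57080 = 9155 km

9155 km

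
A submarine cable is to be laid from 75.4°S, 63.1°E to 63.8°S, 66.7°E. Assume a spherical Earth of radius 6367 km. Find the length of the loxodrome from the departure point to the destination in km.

Δψ = ln[tan(π/4+φ₂/2)/tan(π/4+φ₁/2)] = +0.5969;  Δφ = +0.2025 rad,  Δλ = +0.0628 rad
q = Δφ/Δψ = 0.3392
d = R·√(Δφ² + q²Δλ²) = 6367·0.20358 = 1296 km

1296 km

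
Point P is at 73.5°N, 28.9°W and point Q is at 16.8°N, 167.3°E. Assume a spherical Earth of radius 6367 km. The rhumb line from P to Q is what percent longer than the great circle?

Great circle: σ = 1.5548 rad → d_gc = Rσ = 9899.2 km
Rhumb: Δφ = -0.9896, Δλ = -2.8588, Δψ = -1.6336, q = Δφ/Δψ = 0.6058 → d_rh = R√(Δφ²+q²Δλ²) = 12700.1 km
Excess = (12700.1 − 9899.2) / 9899.2 = 2800.9 / 9899.2 = 28.29% ≈ 28.3%

28.3%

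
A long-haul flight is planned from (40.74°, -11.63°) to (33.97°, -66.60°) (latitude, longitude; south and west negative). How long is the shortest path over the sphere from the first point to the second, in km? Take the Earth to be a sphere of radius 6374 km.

4840 km

Haversine: a = sin²(Δφ/2)+cos φ₁ cos φ₂ sin²(Δλ/2) = 0.13733;  σ = 2·atan2(√a,√(1−a))
σ = 43.502° → d = Rσ = 6374·0.75926 = 4840 km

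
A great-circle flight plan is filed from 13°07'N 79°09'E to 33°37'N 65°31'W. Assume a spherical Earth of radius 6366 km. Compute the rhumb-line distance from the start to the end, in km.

14823 km

Δψ = ln[tan(π/4+φ₂/2)/tan(π/4+φ₁/2)] = +0.3927;  Δφ = +0.3578 rad,  Δλ = -2.5249 rad
q = Δφ/Δψ = 0.9112
d = R·√(Δφ² + q²Δλ²) = 6366·2.32841 = 14823 km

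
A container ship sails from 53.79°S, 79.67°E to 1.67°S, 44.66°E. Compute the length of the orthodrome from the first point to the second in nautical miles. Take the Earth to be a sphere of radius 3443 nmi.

3577 nmi

Haversine: a = sin²(Δφ/2)+cos φ₁ cos φ₂ sin²(Δλ/2) = 0.24642;  σ = 2·atan2(√a,√(1−a))
σ = 59.525° → d = Rσ = 3443·1.03891 = 3577 nmi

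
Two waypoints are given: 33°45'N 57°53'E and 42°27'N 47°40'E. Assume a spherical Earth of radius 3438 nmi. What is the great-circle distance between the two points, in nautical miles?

Haversine: a = sin²(Δφ/2)+cos φ₁ cos φ₂ sin²(Δλ/2) = 0.01062;  σ = 2·atan2(√a,√(1−a))
σ = 11.828° → d = Rσ = 3438·0.20644 = 710 nmi

710 nmi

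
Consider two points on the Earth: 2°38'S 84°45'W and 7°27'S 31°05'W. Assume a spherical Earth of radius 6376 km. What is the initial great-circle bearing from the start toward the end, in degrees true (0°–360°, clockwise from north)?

N = sin Δλ·cos φ₂ = +0.7988;  D = cos φ₁ sin φ₂ − sin φ₁ cos φ₂ cos Δλ = -0.1025
initial course = atan2(N, D) = 97.31°

97.3°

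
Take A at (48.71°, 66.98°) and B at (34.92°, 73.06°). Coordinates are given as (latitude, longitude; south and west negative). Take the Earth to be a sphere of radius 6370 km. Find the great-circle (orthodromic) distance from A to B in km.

1612 km

cos σ = sin φ₁ sin φ₂ + cos φ₁ cos φ₂ cos Δλ
      = sin(48.71°)sin(34.92°) + cos(48.71°)cos(34.92°)cos(6.08°) = 0.9681
σ = 14.503° → d = Rσ = 6370·0.25313 = 1612 km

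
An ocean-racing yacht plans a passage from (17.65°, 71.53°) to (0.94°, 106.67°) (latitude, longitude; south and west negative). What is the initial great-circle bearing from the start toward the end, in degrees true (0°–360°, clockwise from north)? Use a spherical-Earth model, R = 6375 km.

112.0°

N = sin Δλ·cos φ₂ = +0.5755;  D = cos φ₁ sin φ₂ − sin φ₁ cos φ₂ cos Δλ = -0.2323
initial course = atan2(N, D) = 111.98°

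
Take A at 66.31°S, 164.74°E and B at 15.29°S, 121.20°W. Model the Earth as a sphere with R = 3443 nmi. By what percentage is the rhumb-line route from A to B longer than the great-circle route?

Great circle: σ = 1.2154 rad → d_gc = Rσ = 4184.8 nmi
Rhumb: Δφ = +0.8905, Δλ = +1.2926, Δψ = +1.2918, q = Δφ/Δψ = 0.6893 → d_rh = R√(Δφ²+q²Δλ²) = 4337.1 nmi
Excess = (4337.1 − 4184.8) / 4184.8 = 152.3 / 4184.8 = 3.64% ≈ 3.6%

3.6%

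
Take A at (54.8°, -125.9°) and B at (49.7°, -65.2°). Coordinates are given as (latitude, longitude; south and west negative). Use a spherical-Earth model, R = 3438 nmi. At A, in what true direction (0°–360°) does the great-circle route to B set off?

72.2°

θ = atan2( sin Δλ·cos φ₂ ,  cos φ₁ sin φ₂ − sin φ₁ cos φ₂ cos Δλ )
  = atan2(+0.5640, +0.1810) = 72.21°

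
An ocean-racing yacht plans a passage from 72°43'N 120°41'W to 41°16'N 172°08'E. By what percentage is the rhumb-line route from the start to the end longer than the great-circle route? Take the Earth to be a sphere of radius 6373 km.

Great circle: σ = 0.7722 rad → d_gc = Rσ = 4921.2 km
Rhumb: Δφ = -0.5489, Δλ = -1.1726, Δψ = -1.0920, q = Δφ/Δψ = 0.5027 → d_rh = R√(Δφ²+q²Δλ²) = 5133.0 km
Excess = (5133.0 − 4921.2) / 4921.2 = 211.8 / 4921.2 = 4.30% ≈ 4.3%

4.3%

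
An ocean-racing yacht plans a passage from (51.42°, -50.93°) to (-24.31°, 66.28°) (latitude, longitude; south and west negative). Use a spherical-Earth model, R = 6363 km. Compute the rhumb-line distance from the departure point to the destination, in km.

14301 km

Rhumb course C = atan2(Δλ, Δψ) with Δψ = ln[tan(π/4+φ₂/2)/tan(π/4+φ₁/2)] = -1.4874, Δλ = +2.0457 → C = 126.02°
d = R·|Δφ| / |cos C| = 6363·1.32174 / 0.58809 = 14301 km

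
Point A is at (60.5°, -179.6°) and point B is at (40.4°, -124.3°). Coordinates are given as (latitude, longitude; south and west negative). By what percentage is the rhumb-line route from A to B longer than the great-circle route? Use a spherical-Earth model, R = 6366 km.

Great circle: σ = 0.6800 rad → d_gc = Rσ = 4328.9 km
Rhumb: Δφ = -0.3508, Δλ = +0.9652, Δψ = -0.5625, q = Δφ/Δψ = 0.6237 → d_rh = R√(Δφ²+q²Δλ²) = 4435.3 km
Excess = (4435.3 − 4328.9) / 4328.9 = 106.4 / 4328.9 = 2.46% ≈ 2.5%

2.5%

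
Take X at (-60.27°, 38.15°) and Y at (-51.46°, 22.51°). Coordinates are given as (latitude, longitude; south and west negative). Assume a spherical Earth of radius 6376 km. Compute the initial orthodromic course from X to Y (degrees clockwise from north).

308.4°

N = sin Δλ·cos φ₂ = -0.1680;  D = cos φ₁ sin φ₂ − sin φ₁ cos φ₂ cos Δλ = +0.1331
initial course = atan2(N, D) = 308.40°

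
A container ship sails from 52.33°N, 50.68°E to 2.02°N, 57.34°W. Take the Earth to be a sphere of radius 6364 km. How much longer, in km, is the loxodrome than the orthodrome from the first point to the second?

Great circle: cos σ = sin φ₁ sin φ₂ + cos φ₁ cos φ₂ cos Δλ,  σ = 1.7325 rad → d_gc = 11025.8 km
Rhumb line: Δψ = -1.0403, q = Δφ/Δψ = 0.8441, d_rh = R√(Δφ²+q²Δλ²) = 11566.6 km
Excess = 11566.6 − 11025.8 = 540.8 ≈ 541 km

541 km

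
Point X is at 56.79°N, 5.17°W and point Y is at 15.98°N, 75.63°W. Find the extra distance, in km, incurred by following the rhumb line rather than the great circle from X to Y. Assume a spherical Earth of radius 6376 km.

196 km

Great circle: cos σ = sin φ₁ sin φ₂ + cos φ₁ cos φ₂ cos Δλ,  σ = 1.1522 rad → d_gc = 7346.6 km
Rhumb line: Δψ = -0.9274, q = Δφ/Δψ = 0.7681, d_rh = R√(Δφ²+q²Δλ²) = 7542.7 km
Excess = 7542.7 − 7346.6 = 196.1 ≈ 196 km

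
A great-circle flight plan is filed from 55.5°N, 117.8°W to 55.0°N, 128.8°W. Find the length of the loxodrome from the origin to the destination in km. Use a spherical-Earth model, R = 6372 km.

699 km

Δψ = ln[tan(π/4+φ₂/2)/tan(π/4+φ₁/2)] = -0.0153;  Δφ = -0.0087 rad,  Δλ = -0.1920 rad
q = Δφ/Δψ = 0.5700
d = R·√(Δφ² + q²Δλ²) = 6372·0.10978 = 699 km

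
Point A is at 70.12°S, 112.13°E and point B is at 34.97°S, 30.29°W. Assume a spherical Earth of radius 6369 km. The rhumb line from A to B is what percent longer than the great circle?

Great circle: σ = 1.2470 rad → d_gc = Rσ = 7942.2 km
Rhumb: Δφ = +0.6135, Δλ = -2.4857, Δψ = +1.0894, q = Δφ/Δψ = 0.5632 → d_rh = R√(Δφ²+q²Δλ²) = 9734.2 km
Excess = (9734.2 − 7942.2) / 7942.2 = 1792.0 / 7942.2 = 22.56% ≈ 22.6%

22.6%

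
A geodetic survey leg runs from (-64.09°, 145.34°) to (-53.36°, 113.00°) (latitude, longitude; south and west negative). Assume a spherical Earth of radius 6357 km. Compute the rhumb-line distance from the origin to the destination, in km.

Δψ = ln[tan(π/4+φ₂/2)/tan(π/4+φ₁/2)] = +0.3642;  Δφ = +0.1873 rad,  Δλ = -0.5644 rad
q = Δφ/Δψ = 0.5142
d = R·√(Δφ² + q²Δλ²) = 6357·0.34543 = 2196 km

2196 km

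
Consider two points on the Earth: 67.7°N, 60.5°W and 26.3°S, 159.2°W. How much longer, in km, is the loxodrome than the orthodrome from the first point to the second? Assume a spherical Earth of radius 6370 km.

456 km

Great circle: cos σ = sin φ₁ sin φ₂ + cos φ₁ cos φ₂ cos Δλ,  σ = 2.0504 rad → d_gc = 13060.8 km
Rhumb line: Δψ = -2.1001, q = Δφ/Δψ = 0.7812, d_rh = R√(Δφ²+q²Δλ²) = 13516.7 km
Excess = 13516.7 − 13060.8 = 455.9 ≈ 456 km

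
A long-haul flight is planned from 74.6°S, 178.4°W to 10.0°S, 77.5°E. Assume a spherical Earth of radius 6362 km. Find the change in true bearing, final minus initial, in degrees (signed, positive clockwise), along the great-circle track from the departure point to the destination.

Initial bearing θ₁ = atan2(sin Δλ cos φ₂, cos φ₁ sin φ₂ − sin φ₁ cos φ₂ cos Δλ) = 253.80°
Final bearing θ₂ = (initial bearing from the destination back to the start) + 180° = 344.99°
Δθ = θ₂ − θ₁ = +91.2°

+91.2°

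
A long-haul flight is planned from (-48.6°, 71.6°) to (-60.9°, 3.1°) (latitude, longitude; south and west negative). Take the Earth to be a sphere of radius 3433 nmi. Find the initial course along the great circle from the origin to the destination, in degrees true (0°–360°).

N = sin Δλ·cos φ₂ = -0.4525;  D = cos φ₁ sin φ₂ − sin φ₁ cos φ₂ cos Δλ = -0.4441
initial course = atan2(N, D) = 225.53°

225.5°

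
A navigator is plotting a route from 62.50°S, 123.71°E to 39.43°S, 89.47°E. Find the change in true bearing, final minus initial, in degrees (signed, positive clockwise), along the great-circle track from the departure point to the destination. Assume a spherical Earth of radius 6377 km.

+27.4°

At departure: θ₁ = atan2(sin Δλ cos φ₂, cos φ₁ sin φ₂ − sin φ₁ cos φ₂ cos Δλ) = 302.15°
At arrival: θ₂ = atan2(sin Δλ cos φ₁, −cos φ₂ sin φ₁ + sin φ₂ cos φ₁ cos Δλ) = 329.59°
Δθ = θ₂ − θ₁ = +27.4°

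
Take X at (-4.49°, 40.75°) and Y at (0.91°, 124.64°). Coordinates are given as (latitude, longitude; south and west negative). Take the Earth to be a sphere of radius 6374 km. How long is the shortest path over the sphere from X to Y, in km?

Haversine: a = sin²(Δφ/2)+cos φ₁ cos φ₂ sin²(Δλ/2) = 0.44757;  σ = 2·atan2(√a,√(1−a))
σ = 83.981° → d = Rσ = 6374·1.46575 = 9343 km

9343 km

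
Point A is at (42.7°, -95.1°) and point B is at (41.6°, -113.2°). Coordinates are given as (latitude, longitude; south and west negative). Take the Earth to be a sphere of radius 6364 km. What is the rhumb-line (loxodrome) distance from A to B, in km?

1495 km

Δψ = ln[tan(π/4+φ₂/2)/tan(π/4+φ₁/2)] = -0.0259;  Δφ = -0.0192 rad,  Δλ = -0.3159 rad
q = Δφ/Δψ = 0.7414
d = R·√(Δφ² + q²Δλ²) = 6364·0.23498 = 1495 km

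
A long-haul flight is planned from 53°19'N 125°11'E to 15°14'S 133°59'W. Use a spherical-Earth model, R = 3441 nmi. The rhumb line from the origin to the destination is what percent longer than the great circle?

Great circle: σ = 1.8955 rad → d_gc = Rσ = 6522.5 nmi
Rhumb: Δφ = -1.1964, Δλ = +1.7599, Δψ = -1.3731, q = Δφ/Δψ = 0.8713 → d_rh = R√(Δφ²+q²Δλ²) = 6692.5 nmi
Excess = (6692.5 − 6522.5) / 6522.5 = 170.0 / 6522.5 = 2.61% ≈ 2.6%

2.6%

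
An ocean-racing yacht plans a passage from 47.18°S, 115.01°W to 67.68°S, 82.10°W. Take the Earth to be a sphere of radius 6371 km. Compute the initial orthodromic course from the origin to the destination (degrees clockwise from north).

N = sin Δλ·cos φ₂ = +0.2063;  D = cos φ₁ sin φ₂ − sin φ₁ cos φ₂ cos Δλ = -0.3949
initial course = atan2(N, D) = 152.41°

152.4°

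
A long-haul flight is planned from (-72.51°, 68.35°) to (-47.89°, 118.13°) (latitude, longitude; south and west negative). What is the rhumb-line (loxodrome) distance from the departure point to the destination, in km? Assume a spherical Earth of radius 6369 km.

3769 km

Rhumb course C = atan2(Δλ, Δψ) with Δψ = ln[tan(π/4+φ₂/2)/tan(π/4+φ₁/2)] = +0.9173, Δλ = +0.8688 → C = 43.44°
d = R·|Δφ| / |cos C| = 6369·0.42970 / 0.72604 = 3769 km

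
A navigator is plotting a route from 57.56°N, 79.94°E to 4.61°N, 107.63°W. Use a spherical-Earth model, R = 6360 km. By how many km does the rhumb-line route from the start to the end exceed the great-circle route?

Great circle: cos σ = sin φ₁ sin φ₂ + cos φ₁ cos φ₂ cos Δλ,  σ = 2.0513 rad → d_gc = 13046.0 km
Rhumb line: Δψ = -1.1542, q = Δφ/Δψ = 0.8007, d_rh = R√(Δφ²+q²Δλ²) = 16413.6 km
Excess = 16413.6 − 13046.0 = 3367.6 ≈ 3368 km

3368 km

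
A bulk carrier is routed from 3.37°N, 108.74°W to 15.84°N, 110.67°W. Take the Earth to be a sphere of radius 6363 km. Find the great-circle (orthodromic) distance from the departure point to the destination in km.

Haversine: a = sin²(Δφ/2)+cos φ₁ cos φ₂ sin²(Δλ/2) = 0.01207;  σ = 2·atan2(√a,√(1−a))
σ = 12.614° → d = Rσ = 6363·0.22015 = 1401 km

1401 km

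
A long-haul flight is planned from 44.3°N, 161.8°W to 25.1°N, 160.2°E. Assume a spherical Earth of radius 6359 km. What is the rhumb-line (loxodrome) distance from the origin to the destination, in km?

4043 km

Δψ = ln[tan(π/4+φ₂/2)/tan(π/4+φ₁/2)] = -0.4114;  Δφ = -0.3351 rad,  Δλ = -0.6632 rad
q = Δφ/Δψ = 0.8145
d = R·√(Δφ² + q²Δλ²) = 6359·0.63572 = 4043 km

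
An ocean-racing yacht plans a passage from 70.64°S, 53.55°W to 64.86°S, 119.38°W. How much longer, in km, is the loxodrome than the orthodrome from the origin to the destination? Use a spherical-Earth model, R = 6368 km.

134 km

Great circle: cos σ = sin φ₁ sin φ₂ + cos φ₁ cos φ₂ cos Δλ,  σ = 0.4233 rad → d_gc = 2695.4 km
Rhumb line: Δψ = +0.2679, q = Δφ/Δψ = 0.3766, d_rh = R√(Δφ²+q²Δλ²) = 2829.0 km
Excess = 2829.0 − 2695.4 = 133.6 ≈ 134 km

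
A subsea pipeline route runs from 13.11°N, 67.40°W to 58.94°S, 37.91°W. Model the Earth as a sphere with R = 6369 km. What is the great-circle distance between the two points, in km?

cos σ = sin φ₁ sin φ₂ + cos φ₁ cos φ₂ cos Δλ
      = sin(13.11°)sin(-58.94°) + cos(13.11°)cos(-58.94°)cos(29.49°) = 0.2431
σ = 75.931° → d = Rσ = 6369·1.32525 = 8441 km

8441 km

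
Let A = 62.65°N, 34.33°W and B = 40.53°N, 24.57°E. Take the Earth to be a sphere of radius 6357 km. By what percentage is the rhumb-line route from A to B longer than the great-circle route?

2.9%

Great circle: σ = 0.7112 rad → d_gc = Rσ = 4521.1 km
Rhumb: Δφ = -0.3861, Δλ = +1.0280, Δψ = -0.6384, q = Δφ/Δψ = 0.6048 → d_rh = R√(Δφ²+q²Δλ²) = 4652.1 km
Excess = (4652.1 − 4521.1) / 4521.1 = 131.0 / 4521.1 = 2.90% ≈ 2.9%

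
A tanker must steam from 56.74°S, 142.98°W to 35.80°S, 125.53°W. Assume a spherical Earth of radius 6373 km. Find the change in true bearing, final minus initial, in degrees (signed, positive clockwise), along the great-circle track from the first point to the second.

-12.9°

Initial bearing θ₁ = atan2(sin Δλ cos φ₂, cos φ₁ sin φ₂ − sin φ₁ cos φ₂ cos Δλ) = 36.71°
Final bearing θ₂ = (initial bearing from the destination back to the start) + 180° = 23.84°
Δθ = θ₂ − θ₁ = -12.9°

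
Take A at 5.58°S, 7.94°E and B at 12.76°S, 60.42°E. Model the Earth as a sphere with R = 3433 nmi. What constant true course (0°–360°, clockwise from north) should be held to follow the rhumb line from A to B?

Δψ = ln[tan(π/4+φ₂/2)/tan(π/4+φ₁/2)] = -0.1270
Δλ = +0.9159 rad (taken the short way round)
course = atan2(Δλ, Δψ) = 97.90°

97.9°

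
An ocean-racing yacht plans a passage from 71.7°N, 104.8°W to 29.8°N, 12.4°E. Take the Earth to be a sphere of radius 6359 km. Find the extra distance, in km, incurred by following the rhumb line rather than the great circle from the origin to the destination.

Great circle: cos σ = sin φ₁ sin φ₂ + cos φ₁ cos φ₂ cos Δλ,  σ = 1.2161 rad → d_gc = 7733.3 km
Rhumb line: Δψ = -1.2806, q = Δφ/Δψ = 0.5710, d_rh = R√(Δφ²+q²Δλ²) = 8763.4 km
Excess = 8763.4 − 7733.3 = 1030.1 ≈ 1030 km

1030 km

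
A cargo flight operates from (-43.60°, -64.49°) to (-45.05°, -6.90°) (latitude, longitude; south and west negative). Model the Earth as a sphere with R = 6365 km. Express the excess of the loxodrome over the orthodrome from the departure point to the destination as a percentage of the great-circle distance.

2.2%

Great circle: σ = 0.7040 rad → d_gc = Rσ = 4480.8 km
Rhumb: Δφ = -0.0253, Δλ = +1.0051, Δψ = -0.0354, q = Δφ/Δψ = 0.7153 → d_rh = R√(Δφ²+q²Δλ²) = 4579.3 km
Excess = (4579.3 − 4480.8) / 4480.8 = 98.5 / 4480.8 = 2.20% ≈ 2.2%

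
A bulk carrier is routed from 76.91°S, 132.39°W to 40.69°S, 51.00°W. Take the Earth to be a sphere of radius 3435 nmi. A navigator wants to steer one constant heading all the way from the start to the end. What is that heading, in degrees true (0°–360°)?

Δψ = ln[tan(π/4+φ₂/2)/tan(π/4+φ₁/2)] = +1.3865
Δλ = +1.4205 rad (taken the short way round)
course = atan2(Δλ, Δψ) = 45.70°

45.7°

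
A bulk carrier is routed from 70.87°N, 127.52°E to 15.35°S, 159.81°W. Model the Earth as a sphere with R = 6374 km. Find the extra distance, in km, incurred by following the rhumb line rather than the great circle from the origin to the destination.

Great circle: cos σ = sin φ₁ sin φ₂ + cos φ₁ cos φ₂ cos Δλ,  σ = 1.7274 rad → d_gc = 11010.4 km
Rhumb line: Δψ = -2.0519, q = Δφ/Δψ = 0.7334, d_rh = R√(Δφ²+q²Δλ²) = 11276.2 km
Excess = 11276.2 − 11010.4 = 265.8 ≈ 266 km

266 km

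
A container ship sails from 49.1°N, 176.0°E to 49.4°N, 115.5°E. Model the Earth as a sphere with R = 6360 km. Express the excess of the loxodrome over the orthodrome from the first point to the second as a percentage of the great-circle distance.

Great circle: σ = 0.6702 rad → d_gc = Rσ = 4262.3 km
Rhumb: Δφ = +0.0052, Δλ = -1.0559, Δψ = +0.0080, q = Δφ/Δψ = 0.6528 → d_rh = R√(Δφ²+q²Δλ²) = 4383.8 km
Excess = (4383.8 − 4262.3) / 4262.3 = 121.5 / 4262.3 = 2.851% ≈ 2.9%

2.9%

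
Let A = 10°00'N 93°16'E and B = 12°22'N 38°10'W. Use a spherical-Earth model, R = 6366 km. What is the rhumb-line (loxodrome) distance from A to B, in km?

Δψ = ln[tan(π/4+φ₂/2)/tan(π/4+φ₁/2)] = +0.0421;  Δφ = +0.0413 rad,  Δλ = -2.2939 rad
q = Δφ/Δψ = 0.9809
d = R·√(Δφ² + q²Δλ²) = 6366·2.25059 = 14327 km

14327 km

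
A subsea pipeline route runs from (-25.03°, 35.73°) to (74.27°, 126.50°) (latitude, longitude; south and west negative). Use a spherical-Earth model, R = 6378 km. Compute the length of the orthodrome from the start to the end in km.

12717 km

cos σ = sin φ₁ sin φ₂ + cos φ₁ cos φ₂ cos Δλ
      = sin(-25.03°)sin(74.27°) + cos(-25.03°)cos(74.27°)cos(90.77°) = -0.4105
σ = 114.239° → d = Rσ = 6378·1.99385 = 12717 km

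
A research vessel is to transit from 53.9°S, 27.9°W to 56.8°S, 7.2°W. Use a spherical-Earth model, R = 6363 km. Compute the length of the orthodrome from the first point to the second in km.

Haversine: a = sin²(Δφ/2)+cos φ₁ cos φ₂ sin²(Δλ/2) = 0.01105;  σ = 2·atan2(√a,√(1−a))
σ = 12.070° → d = Rσ = 6363·0.21066 = 1340 km

1340 km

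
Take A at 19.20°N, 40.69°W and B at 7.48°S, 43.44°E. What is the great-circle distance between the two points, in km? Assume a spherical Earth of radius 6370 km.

Haversine: a = sin²(Δφ/2)+cos φ₁ cos φ₂ sin²(Δλ/2) = 0.47353;  σ = 2·atan2(√a,√(1−a))
σ = 86.965° → d = Rσ = 6370·1.51782 = 9669 km

9669 km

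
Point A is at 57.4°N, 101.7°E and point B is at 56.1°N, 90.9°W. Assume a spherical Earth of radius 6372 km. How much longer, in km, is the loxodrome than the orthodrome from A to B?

2862 km

Great circle: cos σ = sin φ₁ sin φ₂ + cos φ₁ cos φ₂ cos Δλ,  σ = 1.1527 rad → d_gc = 7345.3 km
Rhumb line: Δψ = -0.0414, q = Δφ/Δψ = 0.5482, d_rh = R√(Δφ²+q²Δλ²) = 10207.3 km
Excess = 10207.3 − 7345.3 = 2862.0 ≈ 2862 km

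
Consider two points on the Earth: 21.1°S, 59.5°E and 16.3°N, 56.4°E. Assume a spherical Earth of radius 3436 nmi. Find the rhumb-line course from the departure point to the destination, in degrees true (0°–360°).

355.4°

Meridional parts: M(φ₁)=-0.3769, M(φ₂)=+0.2884 → ΔM = +0.6653;  Δλ = -0.0541 rad
tan C = Δλ / ΔM = -0.0813 → C = 355.35°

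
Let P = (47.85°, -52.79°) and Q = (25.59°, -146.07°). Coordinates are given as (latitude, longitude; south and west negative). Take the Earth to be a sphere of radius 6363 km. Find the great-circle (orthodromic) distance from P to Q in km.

cos σ = sin φ₁ sin φ₂ + cos φ₁ cos φ₂ cos Δλ
      = sin(47.85°)sin(25.59°) + cos(47.85°)cos(25.59°)cos(-93.28°) = 0.2856
σ = 73.405° → d = Rσ = 6363·1.28117 = 8152 km

8152 km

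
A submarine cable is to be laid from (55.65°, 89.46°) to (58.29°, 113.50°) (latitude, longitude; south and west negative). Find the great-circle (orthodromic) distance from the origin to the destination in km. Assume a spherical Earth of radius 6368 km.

cos σ = sin φ₁ sin φ₂ + cos φ₁ cos φ₂ cos Δλ
      = sin(55.65°)sin(58.29°) + cos(55.65°)cos(58.29°)cos(24.04°) = 0.9732
σ = 13.291° → d = Rσ = 6368·0.23198 = 1477 km

1477 km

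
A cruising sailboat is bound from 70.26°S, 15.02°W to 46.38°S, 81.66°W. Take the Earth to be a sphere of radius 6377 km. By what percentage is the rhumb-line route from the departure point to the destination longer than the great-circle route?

4.3%

Great circle: σ = 0.6860 rad → d_gc = Rσ = 4374.70 km
Rhumb: Δφ = +0.4168, Δλ = -1.1631, Δψ = +0.8329, q = Δφ/Δψ = 0.5004 → d_rh = R√(Δφ²+q²Δλ²) = 4564.96 km
Excess = (4564.96 − 4374.70) / 4374.70 = 190.26 / 4374.70 = 4.349% ≈ 4.3%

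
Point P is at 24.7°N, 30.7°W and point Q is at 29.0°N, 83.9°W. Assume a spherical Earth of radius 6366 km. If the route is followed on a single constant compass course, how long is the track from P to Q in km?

5293 km

Δψ = ln[tan(π/4+φ₂/2)/tan(π/4+φ₁/2)] = +0.0841;  Δφ = +0.0750 rad,  Δλ = -0.9285 rad
q = Δφ/Δψ = 0.8919
d = R·√(Δφ² + q²Δλ²) = 6366·0.83151 = 5293 km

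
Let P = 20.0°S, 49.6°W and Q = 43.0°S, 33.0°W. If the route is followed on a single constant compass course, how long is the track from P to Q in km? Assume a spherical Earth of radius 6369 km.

Rhumb course C = atan2(Δλ, Δψ) with Δψ = ln[tan(π/4+φ₂/2)/tan(π/4+φ₁/2)] = -0.4765, Δλ = +0.2897 → C = 148.70°
d = R·|Δφ| / |cos C| = 6369·0.40143 / 0.85443 = 2992 km

2992 km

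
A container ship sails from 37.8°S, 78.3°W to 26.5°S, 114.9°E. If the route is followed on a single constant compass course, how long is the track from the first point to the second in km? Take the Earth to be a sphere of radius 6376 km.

15720 km

Rhumb course C = atan2(Δλ, Δψ) with Δψ = ln[tan(π/4+φ₂/2)/tan(π/4+φ₁/2)] = +0.2336, Δλ = -2.9112 → C = 274.59°
d = R·|Δφ| / |cos C| = 6376·0.19722 / 0.07999 = 15720 km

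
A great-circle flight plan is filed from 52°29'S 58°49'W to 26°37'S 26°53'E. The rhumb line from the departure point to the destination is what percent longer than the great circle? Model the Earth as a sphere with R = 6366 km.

4.6%

Great circle: σ = 1.1634 rad → d_gc = Rσ = 7406.5 km
Rhumb: Δφ = +0.4515, Δλ = +1.4957, Δψ = +0.5977, q = Δφ/Δψ = 0.7553 → d_rh = R√(Δφ²+q²Δλ²) = 7744.9 km
Excess = (7744.9 − 7406.5) / 7406.5 = 338.4 / 7406.5 = 4.57% ≈ 4.6%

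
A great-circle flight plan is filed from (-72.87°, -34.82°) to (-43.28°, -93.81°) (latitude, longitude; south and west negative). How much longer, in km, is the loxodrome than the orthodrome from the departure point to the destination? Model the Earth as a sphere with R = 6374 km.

Great circle: cos σ = sin φ₁ sin φ₂ + cos φ₁ cos φ₂ cos Δλ,  σ = 0.6988 rad → d_gc = 4454.1 km
Rhumb line: Δψ = +1.0535, q = Δφ/Δψ = 0.4902, d_rh = R√(Δφ²+q²Δλ²) = 4602.7 km
Excess = 4602.7 − 4454.1 = 148.6 ≈ 149 km

149 km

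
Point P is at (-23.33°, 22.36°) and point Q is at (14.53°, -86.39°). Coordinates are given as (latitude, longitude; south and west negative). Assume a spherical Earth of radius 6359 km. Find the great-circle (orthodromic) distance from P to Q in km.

Haversine: a = sin²(Δφ/2)+cos φ₁ cos φ₂ sin²(Δλ/2) = 0.69254;  σ = 2·atan2(√a,√(1−a))
σ = 112.648° → d = Rσ = 6359·1.96609 = 12502 km

12502 km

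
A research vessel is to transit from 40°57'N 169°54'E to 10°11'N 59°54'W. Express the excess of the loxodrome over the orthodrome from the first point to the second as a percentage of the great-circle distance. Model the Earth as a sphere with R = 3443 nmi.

7.2%

Great circle: σ = 1.9433 rad → d_gc = Rσ = 6690.8 nmi
Rhumb: Δφ = -0.5370, Δλ = +2.2724, Δψ = -0.6060, q = Δφ/Δψ = 0.8861 → d_rh = R√(Δφ²+q²Δλ²) = 7174.8 nmi
Excess = (7174.8 − 6690.8) / 6690.8 = 484.0 / 6690.8 = 7.23% ≈ 7.2%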